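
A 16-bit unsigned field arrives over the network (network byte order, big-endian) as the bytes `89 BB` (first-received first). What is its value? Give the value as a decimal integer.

35259

Big-endian: lowest address holds the most-significant byte.
The bytes are already most-significant first: 0x89BB.
0x89BB = 35259.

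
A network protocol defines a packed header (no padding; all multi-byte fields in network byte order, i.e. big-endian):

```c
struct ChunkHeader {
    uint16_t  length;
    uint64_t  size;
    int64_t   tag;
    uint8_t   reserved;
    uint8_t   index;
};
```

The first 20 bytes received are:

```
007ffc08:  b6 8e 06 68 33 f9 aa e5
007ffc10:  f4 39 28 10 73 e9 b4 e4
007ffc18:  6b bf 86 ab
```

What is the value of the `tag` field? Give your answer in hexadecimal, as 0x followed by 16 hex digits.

`tag` follows `length` (2 B), `size` (8 B), so it starts at offset 2 + 8 = 10 and occupies 8 bytes.
Bytes at offsets 10..17: 28 10 73 E9 B4 E4 6B BF.
Big-endian: lowest address holds the most-significant byte.
The bytes are already most-significant first: 0x281073E9B4E46BBF.

0x281073E9B4E46BBF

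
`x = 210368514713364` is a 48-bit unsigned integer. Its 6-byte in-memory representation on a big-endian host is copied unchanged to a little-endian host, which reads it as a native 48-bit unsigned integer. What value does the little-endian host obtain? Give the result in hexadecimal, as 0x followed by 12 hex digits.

210368514713364 in 48-bit hexadecimal is 0xBF543C976714.
Stored big-endian, the bytes at ascending addresses are BF 54 3C 97 67 14.
Read back as little-endian, the first byte is least significant, giving 0x1467973C54BF.

0x1467973C54BF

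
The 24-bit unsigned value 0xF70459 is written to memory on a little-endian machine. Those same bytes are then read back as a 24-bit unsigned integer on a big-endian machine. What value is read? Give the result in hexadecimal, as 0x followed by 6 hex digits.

Stored little-endian, the bytes at ascending addresses are 59 04 F7.
Read back as big-endian, the last byte is least significant, giving 0x5904F7.

0x5904F7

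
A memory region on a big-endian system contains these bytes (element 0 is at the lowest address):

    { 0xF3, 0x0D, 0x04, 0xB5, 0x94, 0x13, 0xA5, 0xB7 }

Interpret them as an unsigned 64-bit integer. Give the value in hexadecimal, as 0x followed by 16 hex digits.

Big-endian stores the most-significant byte at the lowest address.
The bytes are already most-significant first: 0xF30D04B59413A5B7.

0xF30D04B59413A5B7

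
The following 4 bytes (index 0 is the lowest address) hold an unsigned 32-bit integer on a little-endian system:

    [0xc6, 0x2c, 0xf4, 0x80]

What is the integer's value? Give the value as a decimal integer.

In little-endian order the low byte comes first in memory.
Reassemble most-significant byte first: 80 F4 2C C6 → 0x80F42CC6.
0x80F42CC6 = 2163485894.

2163485894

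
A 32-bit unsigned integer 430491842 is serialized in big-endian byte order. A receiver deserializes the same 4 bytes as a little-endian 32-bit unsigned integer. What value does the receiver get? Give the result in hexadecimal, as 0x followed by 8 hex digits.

0xC2C8A819

430491842 in 32-bit hexadecimal is 0x19A8C8C2.
Stored big-endian, the bytes at ascending addresses are 19 A8 C8 C2.
Read back as little-endian, the first byte is least significant, giving 0xC2C8A819.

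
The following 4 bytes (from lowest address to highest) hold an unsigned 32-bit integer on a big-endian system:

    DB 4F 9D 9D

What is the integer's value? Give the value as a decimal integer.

3679427997

Big-endian: lowest address holds the most-significant byte.
The bytes are already most-significant first: 0xDB4F9D9D.
0xDB4F9D9D = 3679427997.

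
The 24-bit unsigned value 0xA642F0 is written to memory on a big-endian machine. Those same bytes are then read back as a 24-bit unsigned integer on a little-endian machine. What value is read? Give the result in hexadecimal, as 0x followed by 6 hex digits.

Stored big-endian, the bytes at ascending addresses are A6 42 F0.
Read back as little-endian, the first byte is least significant, giving 0xF042A6.

0xF042A6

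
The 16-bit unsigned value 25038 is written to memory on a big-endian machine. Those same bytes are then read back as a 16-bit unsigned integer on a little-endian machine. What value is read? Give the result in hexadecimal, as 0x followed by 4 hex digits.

0xCE61

25038 in 16-bit hexadecimal is 0x61CE.
Stored big-endian, the bytes at ascending addresses are 61 CE.
Read back as little-endian, the first byte is least significant, giving 0xCE61.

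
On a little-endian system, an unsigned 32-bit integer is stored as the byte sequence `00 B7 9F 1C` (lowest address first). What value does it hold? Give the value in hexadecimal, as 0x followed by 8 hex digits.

Little-endian: lowest address holds the least-significant byte.
Reassemble most-significant byte first: 1C 9F B7 00 → 0x1C9FB700.

0x1C9FB700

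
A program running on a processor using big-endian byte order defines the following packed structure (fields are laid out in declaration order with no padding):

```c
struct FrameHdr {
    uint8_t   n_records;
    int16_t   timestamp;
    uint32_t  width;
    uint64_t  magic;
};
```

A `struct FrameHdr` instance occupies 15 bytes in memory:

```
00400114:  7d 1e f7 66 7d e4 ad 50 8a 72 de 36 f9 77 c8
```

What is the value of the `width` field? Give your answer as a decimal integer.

1719526573

`width` follows `n_records` (1 B), `timestamp` (2 B), so it starts at offset 1 + 2 = 3 and occupies 4 bytes.
Bytes at offsets 3..6: 66 7D E4 AD.
Big-endian stores the most-significant byte at the lowest address.
The bytes are already most-significant first: 0x667DE4AD.
0x667DE4AD = 1719526573.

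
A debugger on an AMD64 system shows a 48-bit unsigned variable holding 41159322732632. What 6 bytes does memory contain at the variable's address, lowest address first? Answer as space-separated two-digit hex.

58 88 CF 26 6F 25

41159322732632 in hexadecimal, padded to 48 bits, is 0x256F26CF8858.
Split into bytes (most-significant first): 25 6F 26 CF 88 58.
In little-endian order the low byte comes first in memory.
So at ascending addresses the bytes are 58 88 CF 26 6F 25.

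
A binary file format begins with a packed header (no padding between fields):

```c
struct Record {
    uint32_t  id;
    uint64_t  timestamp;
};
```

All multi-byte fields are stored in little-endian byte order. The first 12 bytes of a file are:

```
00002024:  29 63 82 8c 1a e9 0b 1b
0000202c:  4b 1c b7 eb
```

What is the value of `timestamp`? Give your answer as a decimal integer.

16985075628553005338

`timestamp` follows `id` (4 bytes), so it starts at byte offset 4 and occupies 8 bytes.
Bytes at offsets 4..11: 1A E9 0B 1B 4B 1C B7 EB.
In little-endian order the low byte comes first in memory.
Reassemble most-significant byte first: EB B7 1C 4B 1B 0B E9 1A → 0xEBB71C4B1B0BE91A.
0xEBB71C4B1B0BE91A = 16985075628553005338.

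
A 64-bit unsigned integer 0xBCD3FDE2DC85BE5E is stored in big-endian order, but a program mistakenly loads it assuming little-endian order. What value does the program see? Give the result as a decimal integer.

Stored big-endian, the bytes at ascending addresses are BC D3 FD E2 DC 85 BE 5E.
Read back as little-endian, the first byte is least significant, giving 0x5EBE85DCE2FDD3BC.
0x5EBE85DCE2FDD3BC = 6827041268887835580.

6827041268887835580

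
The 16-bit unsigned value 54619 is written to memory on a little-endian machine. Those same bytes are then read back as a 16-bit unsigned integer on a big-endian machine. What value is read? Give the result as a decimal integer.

23509

54619 in 16-bit hexadecimal is 0xD55B.
Stored little-endian, the bytes at ascending addresses are 5B D5.
Read back as big-endian, the last byte is least significant, giving 0x5BD5.
0x5BD5 = 23509.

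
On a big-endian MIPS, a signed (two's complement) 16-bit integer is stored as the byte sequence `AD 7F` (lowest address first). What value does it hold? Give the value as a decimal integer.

In big-endian order the high byte comes first in memory.
The bytes are already most-significant first: 0xAD7F.
Top bit is set, so as a signed 16-bit value this is 0xAD7F − 2^16 = -21121.

-21121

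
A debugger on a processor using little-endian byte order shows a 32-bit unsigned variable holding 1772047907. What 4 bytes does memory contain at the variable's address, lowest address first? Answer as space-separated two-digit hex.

1772047907 in hexadecimal, padded to 32 bits, is 0x699F4E23.
Split into bytes (most-significant first): 69 9F 4E 23.
In little-endian order the low byte comes first in memory.
So at ascending addresses the bytes are 23 4E 9F 69.

23 4E 9F 69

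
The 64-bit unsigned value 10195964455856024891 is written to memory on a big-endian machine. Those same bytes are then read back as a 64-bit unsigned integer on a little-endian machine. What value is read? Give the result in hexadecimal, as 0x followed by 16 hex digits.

0x3BADCEEDA6577F8D

10195964455856024891 in 64-bit hexadecimal is 0x8D7F57A6EDCEAD3B.
Stored big-endian, the bytes at ascending addresses are 8D 7F 57 A6 ED CE AD 3B.
Read back as little-endian, the first byte is least significant, giving 0x3BADCEEDA6577F8D.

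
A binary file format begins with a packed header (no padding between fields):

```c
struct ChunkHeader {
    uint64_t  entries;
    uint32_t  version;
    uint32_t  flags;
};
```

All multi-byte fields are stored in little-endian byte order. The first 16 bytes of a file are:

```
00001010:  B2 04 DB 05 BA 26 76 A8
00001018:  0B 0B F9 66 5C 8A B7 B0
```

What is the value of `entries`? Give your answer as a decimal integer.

12138932426027762866

`entries` is the first field, at byte offset 0, occupying 8 bytes.
Bytes at offsets 0..7: B2 04 DB 05 BA 26 76 A8.
Little-endian: lowest address holds the least-significant byte.
Reassemble most-significant byte first: A8 76 26 BA 05 DB 04 B2 → 0xA87626BA05DB04B2.
0xA87626BA05DB04B2 = 12138932426027762866.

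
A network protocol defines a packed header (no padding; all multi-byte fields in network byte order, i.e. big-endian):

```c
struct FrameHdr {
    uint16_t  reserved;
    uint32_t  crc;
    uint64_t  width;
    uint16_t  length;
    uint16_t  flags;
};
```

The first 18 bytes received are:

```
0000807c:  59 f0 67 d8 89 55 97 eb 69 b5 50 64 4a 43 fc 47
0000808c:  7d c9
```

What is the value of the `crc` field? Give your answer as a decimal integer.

1742244181

`crc` follows `reserved` (2 bytes), so it starts at byte offset 2 and occupies 4 bytes.
Bytes at offsets 2..5: 67 D8 89 55.
In big-endian order the high byte comes first in memory.
The bytes are already most-significant first: 0x67D88955.
0x67D88955 = 1742244181.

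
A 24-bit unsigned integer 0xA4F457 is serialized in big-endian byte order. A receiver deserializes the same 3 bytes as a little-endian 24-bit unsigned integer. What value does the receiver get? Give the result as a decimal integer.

Stored big-endian, the bytes at ascending addresses are A4 F4 57.
Read back as little-endian, the first byte is least significant, giving 0x57F4A4.
0x57F4A4 = 5764260.

5764260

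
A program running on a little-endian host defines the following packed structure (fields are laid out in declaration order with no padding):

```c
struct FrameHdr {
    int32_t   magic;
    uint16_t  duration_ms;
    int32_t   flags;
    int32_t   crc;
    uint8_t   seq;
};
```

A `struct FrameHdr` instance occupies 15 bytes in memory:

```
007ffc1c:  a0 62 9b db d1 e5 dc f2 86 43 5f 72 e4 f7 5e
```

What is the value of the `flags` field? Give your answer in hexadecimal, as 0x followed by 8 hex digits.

0x4386F2DC

`flags` follows `magic` (4 B), `duration_ms` (2 B), so it starts at offset 4 + 2 = 6 and occupies 4 bytes.
Bytes at offsets 6..9: DC F2 86 43.
Little-endian stores the least-significant byte at the lowest address.
Reassemble most-significant byte first: 43 86 F2 DC → 0x4386F2DC.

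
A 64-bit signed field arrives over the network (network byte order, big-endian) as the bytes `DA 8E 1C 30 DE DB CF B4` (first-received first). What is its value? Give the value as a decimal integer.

Big-endian: lowest address holds the most-significant byte.
The bytes are already most-significant first: 0xDA8E1C30DEDBCFB4.
Top bit is set, so as a signed 64-bit value this is 0xDA8E1C30DEDBCFB4 − 2^64 = -2698188130525392972.

-2698188130525392972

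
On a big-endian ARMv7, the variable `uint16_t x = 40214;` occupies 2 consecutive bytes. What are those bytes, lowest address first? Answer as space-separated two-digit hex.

9D 16

40214 in hexadecimal, padded to 16 bits, is 0x9D16.
Split into bytes (most-significant first): 9D 16.
Big-endian stores the most-significant byte at the lowest address.
So the memory order matches the most-significant-first order: 9D 16.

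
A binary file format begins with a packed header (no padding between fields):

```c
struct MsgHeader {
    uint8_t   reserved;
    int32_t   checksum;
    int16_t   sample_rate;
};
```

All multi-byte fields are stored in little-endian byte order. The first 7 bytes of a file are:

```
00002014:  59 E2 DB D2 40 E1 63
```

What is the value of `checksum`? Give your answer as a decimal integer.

1087560674

`checksum` follows `reserved` (1 byte), so it starts at byte offset 1 and occupies 4 bytes.
Bytes at offsets 1..4: E2 DB D2 40.
Little-endian stores the least-significant byte at the lowest address.
Reassemble most-significant byte first: 40 D2 DB E2 → 0x40D2DBE2.
0x40D2DBE2 = 1087560674.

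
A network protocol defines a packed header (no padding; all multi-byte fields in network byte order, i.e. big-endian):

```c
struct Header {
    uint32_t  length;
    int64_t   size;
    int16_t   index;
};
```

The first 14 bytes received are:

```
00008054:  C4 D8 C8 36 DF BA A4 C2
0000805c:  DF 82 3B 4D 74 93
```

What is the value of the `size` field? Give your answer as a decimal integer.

-2325365100702975155

`size` follows `length` (4 bytes), so it starts at byte offset 4 and occupies 8 bytes.
Bytes at offsets 4..11: DF BA A4 C2 DF 82 3B 4D.
Big-endian: lowest address holds the most-significant byte.
The bytes are already most-significant first: 0xDFBAA4C2DF823B4D.
Top bit is set, so as a signed 64-bit value this is 0xDFBAA4C2DF823B4D − 2^64 = -2325365100702975155.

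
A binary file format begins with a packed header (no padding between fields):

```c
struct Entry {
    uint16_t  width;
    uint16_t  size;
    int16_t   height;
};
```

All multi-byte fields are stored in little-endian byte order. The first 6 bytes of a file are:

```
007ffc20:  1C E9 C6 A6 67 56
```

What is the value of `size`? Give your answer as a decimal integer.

42694

`size` follows `width` (2 bytes), so it starts at byte offset 2 and occupies 2 bytes.
Bytes at offsets 2..3: C6 A6.
Little-endian: lowest address holds the least-significant byte.
Reassemble most-significant byte first: A6 C6 → 0xA6C6.
0xA6C6 = 42694.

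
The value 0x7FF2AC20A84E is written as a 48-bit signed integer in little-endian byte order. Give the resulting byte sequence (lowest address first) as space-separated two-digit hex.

4E A8 20 AC F2 7F

Split into bytes (most-significant first): 7F F2 AC 20 A8 4E.
Little-endian stores the least-significant byte at the lowest address.
So at ascending addresses the bytes are 4E A8 20 AC F2 7F.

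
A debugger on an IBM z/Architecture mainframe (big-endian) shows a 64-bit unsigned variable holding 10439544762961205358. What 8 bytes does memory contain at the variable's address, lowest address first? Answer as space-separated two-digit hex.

90 E0 B6 A6 9D 17 98 6E

10439544762961205358 in hexadecimal, padded to 64 bits, is 0x90E0B6A69D17986E.
Split into bytes (most-significant first): 90 E0 B6 A6 9D 17 98 6E.
In big-endian order the high byte comes first in memory.
So the memory order matches the most-significant-first order: 90 E0 B6 A6 9D 17 98 6E.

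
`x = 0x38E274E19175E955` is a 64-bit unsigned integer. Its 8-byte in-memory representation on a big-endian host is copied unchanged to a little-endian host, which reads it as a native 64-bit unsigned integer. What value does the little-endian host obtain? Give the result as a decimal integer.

6190608432210698808

Stored big-endian, the bytes at ascending addresses are 38 E2 74 E1 91 75 E9 55.
Read back as little-endian, the first byte is least significant, giving 0x55E97591E174E238.
0x55E97591E174E238 = 6190608432210698808.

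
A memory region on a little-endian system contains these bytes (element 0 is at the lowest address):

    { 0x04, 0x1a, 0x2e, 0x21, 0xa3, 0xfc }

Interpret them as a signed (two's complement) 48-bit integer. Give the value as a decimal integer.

In little-endian order the low byte comes first in memory.
Reassemble most-significant byte first: FC A3 21 2E 1A 04 → 0xFCA3212E1A04.
Top bit is set, so as a signed 48-bit value this is 0xFCA3212E1A04 − 2^48 = -3697410172412.

-3697410172412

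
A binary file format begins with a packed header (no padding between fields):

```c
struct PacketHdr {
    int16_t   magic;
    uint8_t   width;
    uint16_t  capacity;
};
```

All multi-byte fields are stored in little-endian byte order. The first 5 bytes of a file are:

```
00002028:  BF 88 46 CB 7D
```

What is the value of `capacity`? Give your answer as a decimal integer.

32203

`capacity` follows `magic` (2 B), `width` (1 B), so it starts at offset 2 + 1 = 3 and occupies 2 bytes.
Bytes at offsets 3..4: CB 7D.
In little-endian order the low byte comes first in memory.
Reassemble most-significant byte first: 7D CB → 0x7DCB.
0x7DCB = 32203.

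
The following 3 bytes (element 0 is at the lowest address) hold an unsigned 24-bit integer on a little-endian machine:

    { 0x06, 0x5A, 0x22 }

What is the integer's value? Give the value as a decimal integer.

2251270

Little-endian: lowest address holds the least-significant byte.
Reassemble most-significant byte first: 22 5A 06 → 0x225A06.
0x225A06 = 2251270.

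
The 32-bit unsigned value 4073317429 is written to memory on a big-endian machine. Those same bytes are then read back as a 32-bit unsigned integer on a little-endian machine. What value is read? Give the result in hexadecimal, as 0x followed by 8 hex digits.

0x35E4C9F2

4073317429 in 32-bit hexadecimal is 0xF2C9E435.
Stored big-endian, the bytes at ascending addresses are F2 C9 E4 35.
Read back as little-endian, the first byte is least significant, giving 0x35E4C9F2.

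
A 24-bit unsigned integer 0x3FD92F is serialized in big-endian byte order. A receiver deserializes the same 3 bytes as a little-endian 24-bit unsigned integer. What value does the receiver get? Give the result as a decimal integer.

3135807

Stored big-endian, the bytes at ascending addresses are 3F D9 2F.
Read back as little-endian, the first byte is least significant, giving 0x2FD93F.
0x2FD93F = 3135807.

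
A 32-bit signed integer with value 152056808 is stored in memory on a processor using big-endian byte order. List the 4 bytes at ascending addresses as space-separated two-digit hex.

152056808 in hexadecimal, padded to 32 bits, is 0x091033E8.
Split into bytes (most-significant first): 09 10 33 E8.
Big-endian stores the most-significant byte at the lowest address.
So the memory order matches the most-significant-first order: 09 10 33 E8.

09 10 33 E8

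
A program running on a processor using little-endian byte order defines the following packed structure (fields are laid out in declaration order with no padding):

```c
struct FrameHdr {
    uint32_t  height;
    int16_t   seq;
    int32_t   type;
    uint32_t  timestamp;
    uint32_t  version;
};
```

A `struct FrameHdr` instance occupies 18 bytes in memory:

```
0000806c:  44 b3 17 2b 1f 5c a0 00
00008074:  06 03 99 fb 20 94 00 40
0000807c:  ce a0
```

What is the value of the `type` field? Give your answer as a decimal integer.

50725024

`type` follows `height` (4 B), `seq` (2 B), so it starts at offset 4 + 2 = 6 and occupies 4 bytes.
Bytes at offsets 6..9: A0 00 06 03.
Little-endian: lowest address holds the least-significant byte.
Reassemble most-significant byte first: 03 06 00 A0 → 0x030600A0.
0x030600A0 = 50725024.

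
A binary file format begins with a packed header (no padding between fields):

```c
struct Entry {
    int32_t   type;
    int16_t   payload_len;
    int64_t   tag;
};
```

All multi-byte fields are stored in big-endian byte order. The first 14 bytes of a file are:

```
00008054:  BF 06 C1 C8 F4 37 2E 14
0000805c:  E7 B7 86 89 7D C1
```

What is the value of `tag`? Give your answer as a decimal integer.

3320533600701087169

`tag` follows `type` (4 B), `payload_len` (2 B), so it starts at offset 4 + 2 = 6 and occupies 8 bytes.
Bytes at offsets 6..13: 2E 14 E7 B7 86 89 7D C1.
Big-endian stores the most-significant byte at the lowest address.
The bytes are already most-significant first: 0x2E14E7B786897DC1.
0x2E14E7B786897DC1 = 3320533600701087169.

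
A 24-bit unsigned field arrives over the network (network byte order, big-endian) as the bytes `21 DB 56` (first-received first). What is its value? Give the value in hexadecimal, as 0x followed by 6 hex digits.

Big-endian stores the most-significant byte at the lowest address.
The bytes are already most-significant first: 0x21DB56.

0x21DB56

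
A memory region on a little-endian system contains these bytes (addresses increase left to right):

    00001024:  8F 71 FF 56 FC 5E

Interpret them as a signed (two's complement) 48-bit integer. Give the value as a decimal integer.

104437884350863

In little-endian order the low byte comes first in memory.
Reassemble most-significant byte first: 5E FC 56 FF 71 8F → 0x5EFC56FF718F.
0x5EFC56FF718F = 104437884350863.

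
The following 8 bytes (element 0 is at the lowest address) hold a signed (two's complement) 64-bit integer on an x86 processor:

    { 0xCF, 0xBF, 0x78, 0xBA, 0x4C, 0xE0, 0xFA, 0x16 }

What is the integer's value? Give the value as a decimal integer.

Little-endian: lowest address holds the least-significant byte.
Reassemble most-significant byte first: 16 FA E0 4C BA 78 BF CF → 0x16FAE04CBA78BFCF.
0x16FAE04CBA78BFCF = 1655882433162690511.

1655882433162690511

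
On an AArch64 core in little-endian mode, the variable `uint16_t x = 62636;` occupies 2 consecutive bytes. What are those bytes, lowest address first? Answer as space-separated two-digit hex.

AC F4

62636 in hexadecimal, padded to 16 bits, is 0xF4AC.
Split into bytes (most-significant first): F4 AC.
Little-endian stores the least-significant byte at the lowest address.
So at ascending addresses the bytes are AC F4.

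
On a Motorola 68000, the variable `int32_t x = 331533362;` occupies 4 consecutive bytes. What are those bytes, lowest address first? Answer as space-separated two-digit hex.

331533362 in hexadecimal, padded to 32 bits, is 0x13C2CC32.
Split into bytes (most-significant first): 13 C2 CC 32.
In big-endian order the high byte comes first in memory.
So the memory order matches the most-significant-first order: 13 C2 CC 32.

13 C2 CC 32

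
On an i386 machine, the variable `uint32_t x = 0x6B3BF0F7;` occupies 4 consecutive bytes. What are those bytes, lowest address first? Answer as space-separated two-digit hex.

Split into bytes (most-significant first): 6B 3B F0 F7.
Little-endian: lowest address holds the least-significant byte.
So at ascending addresses the bytes are F7 F0 3B 6B.

F7 F0 3B 6B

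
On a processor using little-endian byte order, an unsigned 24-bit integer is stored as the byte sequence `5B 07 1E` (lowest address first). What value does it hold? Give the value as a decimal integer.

1967963

Little-endian stores the least-significant byte at the lowest address.
Reassemble most-significant byte first: 1E 07 5B → 0x1E075B.
0x1E075B = 1967963.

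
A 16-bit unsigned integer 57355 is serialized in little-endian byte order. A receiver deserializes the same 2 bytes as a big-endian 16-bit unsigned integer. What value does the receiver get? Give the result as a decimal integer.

3040

57355 in 16-bit hexadecimal is 0xE00B.
Stored little-endian, the bytes at ascending addresses are 0B E0.
Read back as big-endian, the last byte is least significant, giving 0x0BE0.
0x0BE0 = 3040.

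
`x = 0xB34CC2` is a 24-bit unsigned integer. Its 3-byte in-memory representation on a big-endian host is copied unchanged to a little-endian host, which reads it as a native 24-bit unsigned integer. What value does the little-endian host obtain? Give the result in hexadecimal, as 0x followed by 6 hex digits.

0xC24CB3

Stored big-endian, the bytes at ascending addresses are B3 4C C2.
Read back as little-endian, the first byte is least significant, giving 0xC24CB3.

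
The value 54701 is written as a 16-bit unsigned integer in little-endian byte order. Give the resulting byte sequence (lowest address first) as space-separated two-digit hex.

54701 in hexadecimal, padded to 16 bits, is 0xD5AD.
Split into bytes (most-significant first): D5 AD.
In little-endian order the low byte comes first in memory.
So at ascending addresses the bytes are AD D5.

AD D5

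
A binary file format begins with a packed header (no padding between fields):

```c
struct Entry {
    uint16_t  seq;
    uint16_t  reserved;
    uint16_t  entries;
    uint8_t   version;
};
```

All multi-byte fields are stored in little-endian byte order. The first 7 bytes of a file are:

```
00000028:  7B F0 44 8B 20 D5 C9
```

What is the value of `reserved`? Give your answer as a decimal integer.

35652

`reserved` follows `seq` (2 bytes), so it starts at byte offset 2 and occupies 2 bytes.
Bytes at offsets 2..3: 44 8B.
Little-endian: lowest address holds the least-significant byte.
Reassemble most-significant byte first: 8B 44 → 0x8B44.
0x8B44 = 35652.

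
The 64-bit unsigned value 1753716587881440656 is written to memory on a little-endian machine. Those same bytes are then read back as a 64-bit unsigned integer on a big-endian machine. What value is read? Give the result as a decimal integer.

1753716587881440656 in 64-bit hexadecimal is 0x185673F1F1622590.
Stored little-endian, the bytes at ascending addresses are 90 25 62 F1 F1 73 56 18.
Read back as big-endian, the last byte is least significant, giving 0x902562F1F1735618.
0x902562F1F1735618 = 10386816906877425176.

10386816906877425176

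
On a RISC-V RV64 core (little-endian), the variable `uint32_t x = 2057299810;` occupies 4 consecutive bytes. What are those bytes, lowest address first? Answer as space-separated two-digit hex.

62 E7 9F 7A

2057299810 in hexadecimal, padded to 32 bits, is 0x7A9FE762.
Split into bytes (most-significant first): 7A 9F E7 62.
Little-endian stores the least-significant byte at the lowest address.
So at ascending addresses the bytes are 62 E7 9F 7A.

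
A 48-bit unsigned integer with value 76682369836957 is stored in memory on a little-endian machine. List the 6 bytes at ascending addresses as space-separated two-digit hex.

9D 27 6A 01 BE 45

76682369836957 in hexadecimal, padded to 48 bits, is 0x45BE016A279D.
Split into bytes (most-significant first): 45 BE 01 6A 27 9D.
In little-endian order the low byte comes first in memory.
So at ascending addresses the bytes are 9D 27 6A 01 BE 45.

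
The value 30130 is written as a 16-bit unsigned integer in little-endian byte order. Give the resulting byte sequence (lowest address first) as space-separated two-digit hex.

30130 in hexadecimal, padded to 16 bits, is 0x75B2.
Split into bytes (most-significant first): 75 B2.
Little-endian: lowest address holds the least-significant byte.
So at ascending addresses the bytes are B2 75.

B2 75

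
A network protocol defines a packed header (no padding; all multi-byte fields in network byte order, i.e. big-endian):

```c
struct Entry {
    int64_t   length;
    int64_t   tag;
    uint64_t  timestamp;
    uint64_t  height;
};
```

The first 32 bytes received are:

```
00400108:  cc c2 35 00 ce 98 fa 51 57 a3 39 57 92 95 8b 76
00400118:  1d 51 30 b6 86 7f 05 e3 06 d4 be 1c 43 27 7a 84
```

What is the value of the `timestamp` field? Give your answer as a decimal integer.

2112523260712125923

`timestamp` follows `length` (8 B), `tag` (8 B), so it starts at offset 8 + 8 = 16 and occupies 8 bytes.
Bytes at offsets 16..23: 1D 51 30 B6 86 7F 05 E3.
In big-endian order the high byte comes first in memory.
The bytes are already most-significant first: 0x1D5130B6867F05E3.
0x1D5130B6867F05E3 = 2112523260712125923.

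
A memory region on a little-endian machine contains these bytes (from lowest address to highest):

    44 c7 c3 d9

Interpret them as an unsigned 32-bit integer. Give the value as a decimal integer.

Little-endian: lowest address holds the least-significant byte.
Reassemble most-significant byte first: D9 C3 C7 44 → 0xD9C3C744.
0xD9C3C744 = 3653486404.

3653486404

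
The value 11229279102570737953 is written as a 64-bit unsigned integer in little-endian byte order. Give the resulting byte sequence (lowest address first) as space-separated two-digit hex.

11229279102570737953 in hexadecimal, padded to 64 bits, is 0x9BD669D938723121.
Split into bytes (most-significant first): 9B D6 69 D9 38 72 31 21.
Little-endian: lowest address holds the least-significant byte.
So at ascending addresses the bytes are 21 31 72 38 D9 69 D6 9B.

21 31 72 38 D9 69 D6 9B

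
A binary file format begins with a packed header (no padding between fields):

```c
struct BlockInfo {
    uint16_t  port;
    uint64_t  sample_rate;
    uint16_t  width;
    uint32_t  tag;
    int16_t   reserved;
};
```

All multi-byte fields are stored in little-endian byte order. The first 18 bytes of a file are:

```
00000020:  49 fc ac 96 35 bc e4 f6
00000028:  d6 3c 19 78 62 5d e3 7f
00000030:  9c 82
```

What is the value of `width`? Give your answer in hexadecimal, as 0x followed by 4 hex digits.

`width` follows `port` (2 B), `sample_rate` (8 B), so it starts at offset 2 + 8 = 10 and occupies 2 bytes.
Bytes at offsets 10..11: 19 78.
Little-endian stores the least-significant byte at the lowest address.
Reassemble most-significant byte first: 78 19 → 0x7819.

0x7819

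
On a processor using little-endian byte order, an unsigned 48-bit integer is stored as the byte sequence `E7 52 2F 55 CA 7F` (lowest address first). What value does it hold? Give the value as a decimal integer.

140506989286119

In little-endian order the low byte comes first in memory.
Reassemble most-significant byte first: 7F CA 55 2F 52 E7 → 0x7FCA552F52E7.
0x7FCA552F52E7 = 140506989286119.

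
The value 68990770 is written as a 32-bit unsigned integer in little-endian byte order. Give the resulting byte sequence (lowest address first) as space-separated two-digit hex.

68990770 in hexadecimal, padded to 32 bits, is 0x041CB732.
Split into bytes (most-significant first): 04 1C B7 32.
Little-endian stores the least-significant byte at the lowest address.
So at ascending addresses the bytes are 32 B7 1C 04.

32 B7 1C 04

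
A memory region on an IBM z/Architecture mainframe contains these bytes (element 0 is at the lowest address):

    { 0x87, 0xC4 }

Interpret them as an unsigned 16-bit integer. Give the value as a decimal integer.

Big-endian: lowest address holds the most-significant byte.
The bytes are already most-significant first: 0x87C4.
0x87C4 = 34756.

34756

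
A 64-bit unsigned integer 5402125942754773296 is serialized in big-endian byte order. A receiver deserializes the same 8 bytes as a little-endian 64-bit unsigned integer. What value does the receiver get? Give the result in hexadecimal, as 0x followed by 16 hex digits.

5402125942754773296 in 64-bit hexadecimal is 0x4AF834EC59D20930.
Stored big-endian, the bytes at ascending addresses are 4A F8 34 EC 59 D2 09 30.
Read back as little-endian, the first byte is least significant, giving 0x3009D259EC34F84A.

0x3009D259EC34F84A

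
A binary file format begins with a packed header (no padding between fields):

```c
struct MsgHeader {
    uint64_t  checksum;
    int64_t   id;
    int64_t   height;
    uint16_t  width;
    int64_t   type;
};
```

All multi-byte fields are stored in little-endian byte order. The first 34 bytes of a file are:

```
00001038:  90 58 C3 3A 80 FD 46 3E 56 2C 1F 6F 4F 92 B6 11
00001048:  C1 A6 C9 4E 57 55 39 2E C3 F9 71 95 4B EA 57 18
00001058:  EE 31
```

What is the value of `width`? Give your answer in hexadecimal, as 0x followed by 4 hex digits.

`width` follows `checksum` (8 B), `id` (8 B), `height` (8 B), so it starts at offset 8 + 8 + 8 = 24 and occupies 2 bytes.
Bytes at offsets 24..25: C3 F9.
In little-endian order the low byte comes first in memory.
Reassemble most-significant byte first: F9 C3 → 0xF9C3.

0xF9C3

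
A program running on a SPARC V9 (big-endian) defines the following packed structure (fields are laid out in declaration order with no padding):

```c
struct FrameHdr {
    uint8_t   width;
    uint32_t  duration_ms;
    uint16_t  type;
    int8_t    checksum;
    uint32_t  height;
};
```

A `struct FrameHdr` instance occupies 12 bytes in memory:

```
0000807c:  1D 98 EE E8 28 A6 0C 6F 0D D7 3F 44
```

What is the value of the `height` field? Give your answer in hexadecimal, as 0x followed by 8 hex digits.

0x0DD73F44

`height` follows `width` (1 B), `duration_ms` (4 B), `type` (2 B), `checksum` (1 B), so it starts at offset 1 + 4 + 2 + 1 = 8 and occupies 4 bytes.
Bytes at offsets 8..11: 0D D7 3F 44.
Big-endian: lowest address holds the most-significant byte.
The bytes are already most-significant first: 0x0DD73F44.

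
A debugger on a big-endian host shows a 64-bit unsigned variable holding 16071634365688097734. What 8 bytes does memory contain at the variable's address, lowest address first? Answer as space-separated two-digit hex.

16071634365688097734 in hexadecimal, padded to 64 bits, is 0xDF09EA4DEECCABC6.
Split into bytes (most-significant first): DF 09 EA 4D EE CC AB C6.
Big-endian: lowest address holds the most-significant byte.
So the memory order matches the most-significant-first order: DF 09 EA 4D EE CC AB C6.

DF 09 EA 4D EE CC AB C6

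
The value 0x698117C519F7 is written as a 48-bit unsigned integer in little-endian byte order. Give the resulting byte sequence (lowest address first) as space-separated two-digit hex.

Split into bytes (most-significant first): 69 81 17 C5 19 F7.
Little-endian: lowest address holds the least-significant byte.
So at ascending addresses the bytes are F7 19 C5 17 81 69.

F7 19 C5 17 81 69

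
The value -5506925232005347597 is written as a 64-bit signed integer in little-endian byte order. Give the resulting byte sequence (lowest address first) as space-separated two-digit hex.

Two's complement of -5506925232005347597 in 64 bits: 5506925232005347597 = 0x4C6C87525250790D; invert → 0xB39378ADADAF86F2; add 1 → 0xB39378ADADAF86F3.
Split into bytes (most-significant first): B3 93 78 AD AD AF 86 F3.
Little-endian stores the least-significant byte at the lowest address.
So at ascending addresses the bytes are F3 86 AF AD AD 78 93 B3.

F3 86 AF AD AD 78 93 B3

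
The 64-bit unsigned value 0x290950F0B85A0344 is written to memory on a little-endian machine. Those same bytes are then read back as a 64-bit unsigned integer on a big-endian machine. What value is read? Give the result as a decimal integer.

4900860569861490985

Stored little-endian, the bytes at ascending addresses are 44 03 5A B8 F0 50 09 29.
Read back as big-endian, the last byte is least significant, giving 0x44035AB8F0500929.
0x44035AB8F0500929 = 4900860569861490985.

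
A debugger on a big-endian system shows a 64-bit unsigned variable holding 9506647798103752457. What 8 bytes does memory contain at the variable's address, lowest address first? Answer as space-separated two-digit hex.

83 EE 65 CD D2 B9 3F 09

9506647798103752457 in hexadecimal, padded to 64 bits, is 0x83EE65CDD2B93F09.
Split into bytes (most-significant first): 83 EE 65 CD D2 B9 3F 09.
Big-endian stores the most-significant byte at the lowest address.
So the memory order matches the most-significant-first order: 83 EE 65 CD D2 B9 3F 09.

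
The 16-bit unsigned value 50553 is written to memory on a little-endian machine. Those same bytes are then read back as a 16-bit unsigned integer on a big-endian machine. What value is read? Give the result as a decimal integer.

50553 in 16-bit hexadecimal is 0xC579.
Stored little-endian, the bytes at ascending addresses are 79 C5.
Read back as big-endian, the last byte is least significant, giving 0x79C5.
0x79C5 = 31173.

31173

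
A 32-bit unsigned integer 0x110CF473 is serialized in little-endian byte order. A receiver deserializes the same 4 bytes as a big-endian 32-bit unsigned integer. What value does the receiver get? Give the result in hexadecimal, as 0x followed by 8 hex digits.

Stored little-endian, the bytes at ascending addresses are 73 F4 0C 11.
Read back as big-endian, the last byte is least significant, giving 0x73F40C11.

0x73F40C11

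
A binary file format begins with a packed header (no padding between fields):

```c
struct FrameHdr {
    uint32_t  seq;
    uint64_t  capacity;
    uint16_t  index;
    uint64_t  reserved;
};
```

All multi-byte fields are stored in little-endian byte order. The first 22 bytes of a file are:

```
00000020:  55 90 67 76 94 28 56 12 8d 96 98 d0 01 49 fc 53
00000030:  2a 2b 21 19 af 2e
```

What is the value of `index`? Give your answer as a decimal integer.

18689

`index` follows `seq` (4 B), `capacity` (8 B), so it starts at offset 4 + 8 = 12 and occupies 2 bytes.
Bytes at offsets 12..13: 01 49.
Little-endian: lowest address holds the least-significant byte.
Reassemble most-significant byte first: 49 01 → 0x4901.
0x4901 = 18689.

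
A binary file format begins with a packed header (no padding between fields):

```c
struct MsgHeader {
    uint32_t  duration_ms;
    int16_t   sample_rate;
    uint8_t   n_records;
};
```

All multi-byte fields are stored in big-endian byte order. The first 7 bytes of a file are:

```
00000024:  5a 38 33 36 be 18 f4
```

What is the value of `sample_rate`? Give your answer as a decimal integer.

`sample_rate` follows `duration_ms` (4 bytes), so it starts at byte offset 4 and occupies 2 bytes.
Bytes at offsets 4..5: BE 18.
In big-endian order the high byte comes first in memory.
The bytes are already most-significant first: 0xBE18.
Top bit is set, so as a signed 16-bit value this is 0xBE18 − 2^16 = -16872.

-16872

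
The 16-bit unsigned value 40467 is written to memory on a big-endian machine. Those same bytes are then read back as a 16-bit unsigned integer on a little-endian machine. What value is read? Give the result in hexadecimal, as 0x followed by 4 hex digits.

40467 in 16-bit hexadecimal is 0x9E13.
Stored big-endian, the bytes at ascending addresses are 9E 13.
Read back as little-endian, the first byte is least significant, giving 0x139E.

0x139E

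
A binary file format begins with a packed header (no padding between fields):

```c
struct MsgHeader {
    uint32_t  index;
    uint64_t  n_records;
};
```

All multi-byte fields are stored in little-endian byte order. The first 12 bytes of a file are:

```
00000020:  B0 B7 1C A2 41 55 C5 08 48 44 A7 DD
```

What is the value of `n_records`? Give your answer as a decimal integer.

`n_records` follows `index` (4 bytes), so it starts at byte offset 4 and occupies 8 bytes.
Bytes at offsets 4..11: 41 55 C5 08 48 44 A7 DD.
In little-endian order the low byte comes first in memory.
Reassemble most-significant byte first: DD A7 44 48 08 C5 55 41 → 0xDDA7444808C55541.
0xDDA7444808C55541 = 15971809679668237633.

15971809679668237633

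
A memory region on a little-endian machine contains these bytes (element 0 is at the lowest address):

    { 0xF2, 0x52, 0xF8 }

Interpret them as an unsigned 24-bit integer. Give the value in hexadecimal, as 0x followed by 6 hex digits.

In little-endian order the low byte comes first in memory.
Reassemble most-significant byte first: F8 52 F2 → 0xF852F2.

0xF852F2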